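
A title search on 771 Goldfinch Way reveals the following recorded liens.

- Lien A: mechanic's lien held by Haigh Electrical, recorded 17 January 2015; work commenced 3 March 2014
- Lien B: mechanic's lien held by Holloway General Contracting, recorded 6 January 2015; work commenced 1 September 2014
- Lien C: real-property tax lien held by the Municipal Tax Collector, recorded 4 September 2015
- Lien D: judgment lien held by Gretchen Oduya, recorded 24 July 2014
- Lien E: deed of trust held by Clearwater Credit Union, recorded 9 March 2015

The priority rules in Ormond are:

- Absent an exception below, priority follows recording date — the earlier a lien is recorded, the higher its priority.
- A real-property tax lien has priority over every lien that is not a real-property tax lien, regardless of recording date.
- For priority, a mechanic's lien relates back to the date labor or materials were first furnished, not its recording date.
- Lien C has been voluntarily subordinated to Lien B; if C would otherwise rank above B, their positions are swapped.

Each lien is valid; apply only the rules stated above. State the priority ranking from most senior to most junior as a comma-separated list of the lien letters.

Effective dates: A is treated as recorded 3 March 2014, the work-commencement date; B's effective date is 1 September 2014, when work began.
C, as a real-property tax lien, has superpriority and ranks first.
Among the remaining liens, by effective date: A (3 March 2014), D (24 July 2014), B (1 September 2014), E (9 March 2015).
Because C would otherwise rank above B, the subordination swaps them.

B, A, D, C, E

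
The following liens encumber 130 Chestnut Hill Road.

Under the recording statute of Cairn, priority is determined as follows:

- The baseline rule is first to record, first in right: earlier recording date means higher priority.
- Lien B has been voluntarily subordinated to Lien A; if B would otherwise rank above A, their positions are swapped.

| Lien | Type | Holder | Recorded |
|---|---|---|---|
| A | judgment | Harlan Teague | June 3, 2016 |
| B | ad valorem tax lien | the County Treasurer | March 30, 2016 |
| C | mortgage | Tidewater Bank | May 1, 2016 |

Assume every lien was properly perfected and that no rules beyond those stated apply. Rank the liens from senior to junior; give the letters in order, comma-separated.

By effective date: B (March 30, 2016), C (May 1, 2016), A (June 3, 2016).
B is senior to A before the subordination, so the two trade places.

A, C, B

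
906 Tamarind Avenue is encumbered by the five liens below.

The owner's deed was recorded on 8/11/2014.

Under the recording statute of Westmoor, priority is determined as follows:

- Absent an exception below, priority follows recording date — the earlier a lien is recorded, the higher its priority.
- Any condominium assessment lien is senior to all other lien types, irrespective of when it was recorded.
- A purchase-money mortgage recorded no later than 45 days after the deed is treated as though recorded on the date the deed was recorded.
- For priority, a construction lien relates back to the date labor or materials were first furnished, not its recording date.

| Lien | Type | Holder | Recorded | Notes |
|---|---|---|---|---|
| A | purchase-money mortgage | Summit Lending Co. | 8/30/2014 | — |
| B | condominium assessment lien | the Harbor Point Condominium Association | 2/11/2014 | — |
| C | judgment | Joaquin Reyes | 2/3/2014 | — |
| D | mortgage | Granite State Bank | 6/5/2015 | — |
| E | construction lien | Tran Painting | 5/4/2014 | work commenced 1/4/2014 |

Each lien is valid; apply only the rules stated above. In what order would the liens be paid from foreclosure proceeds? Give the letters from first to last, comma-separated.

B, E, C, A, D

Adjusting effective dates: A's effective date is the deed date, 8/11/2014; E's effective date is 1/4/2014, when work began.
B is a condominium assessment lien and takes priority over every other lien.
Ordering the rest by effective date: E (1/4/2014), C (2/3/2014), A (8/11/2014), D (6/5/2015).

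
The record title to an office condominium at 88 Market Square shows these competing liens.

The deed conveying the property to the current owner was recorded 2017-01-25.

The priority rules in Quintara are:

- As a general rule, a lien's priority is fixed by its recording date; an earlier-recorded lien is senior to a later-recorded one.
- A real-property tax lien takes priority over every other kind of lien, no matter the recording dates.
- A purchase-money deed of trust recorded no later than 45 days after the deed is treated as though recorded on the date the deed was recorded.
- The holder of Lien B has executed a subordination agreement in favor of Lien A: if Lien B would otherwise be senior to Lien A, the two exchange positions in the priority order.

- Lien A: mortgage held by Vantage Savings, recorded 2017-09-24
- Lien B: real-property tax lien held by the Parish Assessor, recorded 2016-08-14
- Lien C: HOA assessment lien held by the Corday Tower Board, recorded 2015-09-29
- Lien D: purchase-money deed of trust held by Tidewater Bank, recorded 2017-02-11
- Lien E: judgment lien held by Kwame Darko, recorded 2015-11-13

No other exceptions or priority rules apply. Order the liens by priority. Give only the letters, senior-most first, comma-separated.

Effective dates: D relates back to the deed date 2017-01-25.
B is a real-property tax lien, so it outranks all other liens regardless of date.
Remaining liens by effective date: C (2015-09-29), E (2015-11-13), D (2017-01-25), A (2017-09-24).
B would otherwise be senior to A, so under the subordination agreement B and A exchange positions.

A, C, E, D, B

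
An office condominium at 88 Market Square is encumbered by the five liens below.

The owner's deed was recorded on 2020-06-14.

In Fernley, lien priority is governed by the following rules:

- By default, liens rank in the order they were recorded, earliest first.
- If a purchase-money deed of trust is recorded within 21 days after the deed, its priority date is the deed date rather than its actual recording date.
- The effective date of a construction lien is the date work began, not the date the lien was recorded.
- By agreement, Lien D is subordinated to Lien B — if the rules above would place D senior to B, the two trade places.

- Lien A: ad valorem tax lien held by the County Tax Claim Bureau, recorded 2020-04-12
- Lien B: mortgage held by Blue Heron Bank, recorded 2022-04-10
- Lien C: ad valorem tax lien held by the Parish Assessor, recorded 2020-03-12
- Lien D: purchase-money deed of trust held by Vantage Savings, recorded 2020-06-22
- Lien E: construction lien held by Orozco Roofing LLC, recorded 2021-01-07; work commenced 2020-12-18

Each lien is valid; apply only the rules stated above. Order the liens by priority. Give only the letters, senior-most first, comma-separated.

Adjusting effective dates: D was recorded within the 21-day window, so its effective date is the deed date 2020-06-14; E is treated as recorded 2020-12-18, the work-commencement date.
By effective date, earliest first: C (2020-03-12), A (2020-04-12), D (2020-06-14), E (2020-12-18), B (2022-04-10).
D is senior to B before the subordination, so the two trade places.

C, A, B, E, D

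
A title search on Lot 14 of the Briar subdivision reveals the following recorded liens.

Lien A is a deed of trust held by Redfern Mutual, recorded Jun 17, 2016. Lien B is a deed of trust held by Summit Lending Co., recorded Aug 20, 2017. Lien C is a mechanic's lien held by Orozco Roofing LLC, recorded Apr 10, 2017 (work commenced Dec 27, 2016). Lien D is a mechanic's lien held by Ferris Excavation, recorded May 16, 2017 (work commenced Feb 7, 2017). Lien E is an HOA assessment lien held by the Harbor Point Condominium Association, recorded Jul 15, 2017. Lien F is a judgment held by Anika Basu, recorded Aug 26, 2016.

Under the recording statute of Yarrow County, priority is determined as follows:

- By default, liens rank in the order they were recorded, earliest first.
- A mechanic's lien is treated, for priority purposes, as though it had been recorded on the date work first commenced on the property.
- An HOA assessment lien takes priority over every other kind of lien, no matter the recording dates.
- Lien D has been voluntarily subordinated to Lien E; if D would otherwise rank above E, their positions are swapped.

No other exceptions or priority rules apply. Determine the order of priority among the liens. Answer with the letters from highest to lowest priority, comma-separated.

E, A, F, C, D, B

Effective dates after the stated exceptions: C is treated as recorded Dec 27, 2016, the work-commencement date; D is treated as recorded Feb 7, 2017, the work-commencement date.
E is an HOA assessment lien and takes priority over every other lien.
Ordering the rest by effective date: A (Jun 17, 2016), F (Aug 26, 2016), C (Dec 27, 2016), D (Feb 7, 2017), B (Aug 20, 2017).
Since D is not senior to E, the subordination leaves the order unchanged.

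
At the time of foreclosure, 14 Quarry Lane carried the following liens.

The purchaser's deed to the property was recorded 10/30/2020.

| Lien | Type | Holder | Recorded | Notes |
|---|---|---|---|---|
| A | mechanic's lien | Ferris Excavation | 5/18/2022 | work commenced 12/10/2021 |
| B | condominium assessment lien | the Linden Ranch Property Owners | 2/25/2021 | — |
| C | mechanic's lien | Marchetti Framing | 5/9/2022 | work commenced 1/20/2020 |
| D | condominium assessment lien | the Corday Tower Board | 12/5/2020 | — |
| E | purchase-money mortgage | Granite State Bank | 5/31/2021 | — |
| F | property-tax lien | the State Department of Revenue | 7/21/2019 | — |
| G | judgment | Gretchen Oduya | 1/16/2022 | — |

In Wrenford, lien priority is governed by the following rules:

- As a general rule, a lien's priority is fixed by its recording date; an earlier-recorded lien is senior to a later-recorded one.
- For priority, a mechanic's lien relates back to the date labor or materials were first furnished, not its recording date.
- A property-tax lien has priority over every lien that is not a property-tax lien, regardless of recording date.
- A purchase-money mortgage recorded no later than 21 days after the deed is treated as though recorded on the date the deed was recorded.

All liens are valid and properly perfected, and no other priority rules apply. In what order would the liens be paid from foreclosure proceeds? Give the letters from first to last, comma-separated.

Adjusting effective dates: A's effective date is 12/10/2021, when work began; C relates back to 1/20/2020 (work commenced); E was recorded 213 days after the deed, outside the 21-day window, so it keeps its recording date.
As a property-tax lien, F is senior to every other lien.
Ordering the rest by effective date: C (1/20/2020), D (12/5/2020), B (2/25/2021), E (5/31/2021), A (12/10/2021), G (1/16/2022).

F, C, D, B, E, A, G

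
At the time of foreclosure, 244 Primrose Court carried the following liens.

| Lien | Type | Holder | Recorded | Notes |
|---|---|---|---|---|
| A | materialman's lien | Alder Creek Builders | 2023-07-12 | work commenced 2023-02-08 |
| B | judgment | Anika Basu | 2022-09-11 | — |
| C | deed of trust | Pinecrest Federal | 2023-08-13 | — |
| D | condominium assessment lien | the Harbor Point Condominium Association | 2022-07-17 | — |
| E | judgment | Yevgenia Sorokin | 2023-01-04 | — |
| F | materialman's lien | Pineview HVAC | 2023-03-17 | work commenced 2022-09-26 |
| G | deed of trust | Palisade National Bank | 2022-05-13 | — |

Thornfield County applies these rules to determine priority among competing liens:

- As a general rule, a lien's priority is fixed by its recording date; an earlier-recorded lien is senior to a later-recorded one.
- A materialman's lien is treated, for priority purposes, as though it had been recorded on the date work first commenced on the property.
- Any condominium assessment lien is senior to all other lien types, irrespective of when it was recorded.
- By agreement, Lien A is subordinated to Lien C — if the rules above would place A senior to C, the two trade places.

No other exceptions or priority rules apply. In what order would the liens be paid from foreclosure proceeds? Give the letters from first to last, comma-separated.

D, G, B, F, E, C, A

Effective dates: A relates back to 2023-02-08 (work commenced); F relates back to 2022-09-26 (work commenced).
D is a condominium assessment lien and takes priority over every other lien.
Ordering the rest by effective date: G (2022-05-13), B (2022-09-11), F (2022-09-26), E (2023-01-04), A (2023-02-08), C (2023-08-13).
Because A would otherwise rank above C, the subordination swaps them.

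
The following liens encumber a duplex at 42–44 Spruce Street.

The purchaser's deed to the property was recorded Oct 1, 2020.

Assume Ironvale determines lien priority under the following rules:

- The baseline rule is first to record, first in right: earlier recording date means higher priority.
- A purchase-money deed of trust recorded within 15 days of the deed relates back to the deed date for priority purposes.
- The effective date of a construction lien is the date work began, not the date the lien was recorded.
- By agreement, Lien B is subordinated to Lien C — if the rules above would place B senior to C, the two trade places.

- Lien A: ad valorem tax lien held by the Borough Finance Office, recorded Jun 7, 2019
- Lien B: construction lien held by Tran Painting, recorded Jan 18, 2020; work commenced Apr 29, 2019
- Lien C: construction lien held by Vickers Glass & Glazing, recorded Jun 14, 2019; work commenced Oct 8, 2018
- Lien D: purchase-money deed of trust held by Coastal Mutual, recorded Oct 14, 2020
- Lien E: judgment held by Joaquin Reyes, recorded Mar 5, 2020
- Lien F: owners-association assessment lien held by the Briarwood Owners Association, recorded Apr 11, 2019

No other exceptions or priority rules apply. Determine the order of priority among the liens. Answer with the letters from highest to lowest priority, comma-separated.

Effective dates: B's effective date is Apr 29, 2019, when work began; C is treated as recorded Oct 8, 2018, the work-commencement date; D relates back to the deed date Oct 1, 2020.
By effective date: C (Oct 8, 2018), F (Apr 11, 2019), B (Apr 29, 2019), A (Jun 7, 2019), E (Mar 5, 2020), D (Oct 1, 2020).
B is already junior to C, so the subordination agreement changes nothing.

C, F, B, A, E, D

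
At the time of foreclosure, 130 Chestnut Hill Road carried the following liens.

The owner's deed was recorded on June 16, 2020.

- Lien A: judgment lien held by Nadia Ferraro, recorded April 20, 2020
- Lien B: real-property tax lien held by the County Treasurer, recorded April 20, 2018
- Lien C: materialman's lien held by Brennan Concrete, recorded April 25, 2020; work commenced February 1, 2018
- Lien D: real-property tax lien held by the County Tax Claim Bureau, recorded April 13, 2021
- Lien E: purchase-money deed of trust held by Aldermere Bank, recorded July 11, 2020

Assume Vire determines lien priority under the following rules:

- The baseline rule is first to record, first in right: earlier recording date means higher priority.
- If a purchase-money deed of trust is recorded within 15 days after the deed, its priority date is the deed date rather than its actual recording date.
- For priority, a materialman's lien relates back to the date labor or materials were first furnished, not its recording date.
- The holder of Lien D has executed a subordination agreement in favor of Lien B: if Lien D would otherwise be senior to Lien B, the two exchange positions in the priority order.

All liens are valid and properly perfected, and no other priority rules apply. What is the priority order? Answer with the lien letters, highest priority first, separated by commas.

C, B, A, E, D

Effective dates after the stated exceptions: C's effective date is February 1, 2018, when work began; E was recorded 25 days after the deed, outside the 15-day window, so it keeps its recording date.
Ordering by effective date: C (February 1, 2018), B (April 20, 2018), A (April 20, 2020), E (July 11, 2020), D (April 13, 2021).
D is already junior to B, so the subordination agreement changes nothing.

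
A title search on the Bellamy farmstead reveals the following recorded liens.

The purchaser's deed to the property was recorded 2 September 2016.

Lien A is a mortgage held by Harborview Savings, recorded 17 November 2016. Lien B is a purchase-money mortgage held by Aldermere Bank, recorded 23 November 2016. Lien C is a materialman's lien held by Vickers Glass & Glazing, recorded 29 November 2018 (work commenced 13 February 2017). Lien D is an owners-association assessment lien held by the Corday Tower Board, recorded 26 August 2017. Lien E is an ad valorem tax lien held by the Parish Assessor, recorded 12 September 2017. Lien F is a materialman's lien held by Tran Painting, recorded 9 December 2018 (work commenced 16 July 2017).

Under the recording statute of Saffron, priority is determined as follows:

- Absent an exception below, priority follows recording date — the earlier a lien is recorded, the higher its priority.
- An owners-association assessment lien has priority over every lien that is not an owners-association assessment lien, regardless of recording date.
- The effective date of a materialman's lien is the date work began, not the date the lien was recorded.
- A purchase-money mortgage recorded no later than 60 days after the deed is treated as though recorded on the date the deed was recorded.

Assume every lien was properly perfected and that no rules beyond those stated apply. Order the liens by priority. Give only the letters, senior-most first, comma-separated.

D, A, B, C, F, E

Adjusting effective dates: B was recorded 82 days after the deed — beyond 60 days — so no relation-back applies; C relates back to 13 February 2017 (work commenced); F relates back to 16 July 2017 (work commenced).
As an owners-association assessment lien, D is senior to every other lien.
The other liens, earliest effective date first: A (17 November 2016), B (23 November 2016), C (13 February 2017), F (16 July 2017), E (12 September 2017).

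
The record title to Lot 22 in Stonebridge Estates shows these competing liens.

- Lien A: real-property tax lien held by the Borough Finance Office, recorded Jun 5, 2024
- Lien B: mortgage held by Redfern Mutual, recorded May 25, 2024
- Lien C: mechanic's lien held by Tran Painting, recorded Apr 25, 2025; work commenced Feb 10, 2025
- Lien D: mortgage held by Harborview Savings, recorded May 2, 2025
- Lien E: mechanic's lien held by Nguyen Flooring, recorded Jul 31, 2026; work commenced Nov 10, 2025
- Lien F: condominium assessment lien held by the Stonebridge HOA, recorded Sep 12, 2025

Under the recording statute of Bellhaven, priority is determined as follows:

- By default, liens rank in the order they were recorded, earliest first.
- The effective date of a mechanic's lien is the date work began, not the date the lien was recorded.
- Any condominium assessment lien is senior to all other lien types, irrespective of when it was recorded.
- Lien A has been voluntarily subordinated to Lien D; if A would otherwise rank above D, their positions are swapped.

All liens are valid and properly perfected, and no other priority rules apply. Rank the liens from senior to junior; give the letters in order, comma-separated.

First, effective dates: C's effective date is Feb 10, 2025, when work began; E's effective date is Nov 10, 2025, when work began.
As a condominium assessment lien, F is senior to every other lien.
The other liens, earliest effective date first: B (May 25, 2024), A (Jun 5, 2024), C (Feb 10, 2025), D (May 2, 2025), E (Nov 10, 2025).
A would otherwise be senior to D, so under the subordination agreement A and D exchange positions.

F, B, D, C, A, E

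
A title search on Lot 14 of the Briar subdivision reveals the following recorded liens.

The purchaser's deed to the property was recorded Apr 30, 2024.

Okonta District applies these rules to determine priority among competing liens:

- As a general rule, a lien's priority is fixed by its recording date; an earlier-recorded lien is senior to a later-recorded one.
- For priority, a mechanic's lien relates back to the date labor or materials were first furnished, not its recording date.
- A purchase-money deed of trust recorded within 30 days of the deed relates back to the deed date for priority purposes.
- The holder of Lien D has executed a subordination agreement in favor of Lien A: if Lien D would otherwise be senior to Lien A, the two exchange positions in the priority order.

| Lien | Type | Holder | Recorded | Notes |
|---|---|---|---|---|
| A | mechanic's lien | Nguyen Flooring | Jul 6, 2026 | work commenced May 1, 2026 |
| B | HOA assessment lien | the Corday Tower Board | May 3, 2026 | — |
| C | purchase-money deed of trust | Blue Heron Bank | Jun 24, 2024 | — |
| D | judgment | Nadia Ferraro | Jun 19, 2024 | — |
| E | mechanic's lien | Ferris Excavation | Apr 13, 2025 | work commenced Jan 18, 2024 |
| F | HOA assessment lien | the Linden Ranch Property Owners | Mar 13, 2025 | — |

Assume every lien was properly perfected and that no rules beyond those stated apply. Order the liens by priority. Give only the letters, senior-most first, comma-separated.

E, A, C, F, D, B

First, effective dates: A relates back to May 1, 2026 (work commenced); C missed the 30-day window (55 days after the deed), so its recording date stands; E's effective date is Jan 18, 2024, when work began.
By effective date, earliest first: E (Jan 18, 2024), D (Jun 19, 2024), C (Jun 24, 2024), F (Mar 13, 2025), A (May 1, 2026), B (May 3, 2026).
D is senior to A before the subordination, so the two trade places.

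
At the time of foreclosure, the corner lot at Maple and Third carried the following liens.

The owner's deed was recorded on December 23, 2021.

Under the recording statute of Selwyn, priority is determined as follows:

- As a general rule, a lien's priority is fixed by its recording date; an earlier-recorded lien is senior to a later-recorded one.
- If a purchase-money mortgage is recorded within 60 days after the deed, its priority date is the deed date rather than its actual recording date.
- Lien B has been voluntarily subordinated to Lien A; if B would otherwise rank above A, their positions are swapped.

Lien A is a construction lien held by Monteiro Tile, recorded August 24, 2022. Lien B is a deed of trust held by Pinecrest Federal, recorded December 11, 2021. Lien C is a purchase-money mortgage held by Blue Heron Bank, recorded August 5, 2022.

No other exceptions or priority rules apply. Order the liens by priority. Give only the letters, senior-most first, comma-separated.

A, C, B

Adjusting effective dates: C missed the 60-day window (225 days after the deed), so its recording date stands.
By effective date, earliest first: B (December 11, 2021), C (August 5, 2022), A (August 24, 2022).
The subordination applies — B was senior to A — so B and A swap.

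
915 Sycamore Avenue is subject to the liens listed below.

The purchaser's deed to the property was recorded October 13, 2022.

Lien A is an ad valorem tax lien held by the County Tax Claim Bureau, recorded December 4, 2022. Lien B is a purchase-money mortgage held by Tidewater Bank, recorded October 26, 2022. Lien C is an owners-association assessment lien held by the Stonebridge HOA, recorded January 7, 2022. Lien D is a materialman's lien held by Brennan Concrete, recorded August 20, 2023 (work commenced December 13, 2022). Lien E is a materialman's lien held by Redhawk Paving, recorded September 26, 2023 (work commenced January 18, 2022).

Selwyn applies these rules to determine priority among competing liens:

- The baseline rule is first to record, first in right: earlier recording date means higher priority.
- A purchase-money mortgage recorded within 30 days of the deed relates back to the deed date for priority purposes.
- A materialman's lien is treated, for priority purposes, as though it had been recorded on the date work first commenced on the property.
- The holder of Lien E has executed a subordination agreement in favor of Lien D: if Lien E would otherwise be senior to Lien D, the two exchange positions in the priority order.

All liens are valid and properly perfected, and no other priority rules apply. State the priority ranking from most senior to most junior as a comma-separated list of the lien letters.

C, D, B, A, E

First, effective dates: B relates back to the deed date October 13, 2022; D's effective date is December 13, 2022, when work began; E's effective date is January 18, 2022, when work began.
By effective date: C (January 7, 2022), E (January 18, 2022), B (October 13, 2022), A (December 4, 2022), D (December 13, 2022).
E is senior to D before the subordination, so the two trade places.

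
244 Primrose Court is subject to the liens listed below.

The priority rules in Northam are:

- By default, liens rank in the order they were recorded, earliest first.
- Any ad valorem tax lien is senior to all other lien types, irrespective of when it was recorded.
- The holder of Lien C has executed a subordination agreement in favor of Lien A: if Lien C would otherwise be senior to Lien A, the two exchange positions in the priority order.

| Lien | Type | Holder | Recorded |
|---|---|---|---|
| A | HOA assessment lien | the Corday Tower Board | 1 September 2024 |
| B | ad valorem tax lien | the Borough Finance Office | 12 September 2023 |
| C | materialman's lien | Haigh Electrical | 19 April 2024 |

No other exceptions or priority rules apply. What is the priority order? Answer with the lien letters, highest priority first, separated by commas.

B, as an ad valorem tax lien, has superpriority and ranks first.
The other liens, earliest effective date first: C (19 April 2024), A (1 September 2024).
C is senior to A before the subordination, so the two trade places.

B, A, C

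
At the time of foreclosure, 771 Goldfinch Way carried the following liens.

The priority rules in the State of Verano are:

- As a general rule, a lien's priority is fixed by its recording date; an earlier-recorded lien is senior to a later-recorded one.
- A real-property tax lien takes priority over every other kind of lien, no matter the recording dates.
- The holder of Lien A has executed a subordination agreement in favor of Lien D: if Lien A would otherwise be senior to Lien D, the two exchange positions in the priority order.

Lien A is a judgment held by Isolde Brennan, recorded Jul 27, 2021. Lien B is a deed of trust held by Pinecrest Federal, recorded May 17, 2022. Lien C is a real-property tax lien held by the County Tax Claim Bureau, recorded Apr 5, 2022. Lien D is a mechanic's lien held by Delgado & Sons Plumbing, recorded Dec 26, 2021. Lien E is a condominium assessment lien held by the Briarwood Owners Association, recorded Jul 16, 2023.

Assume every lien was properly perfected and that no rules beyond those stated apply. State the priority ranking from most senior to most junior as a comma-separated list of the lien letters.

C, D, A, B, E

As a real-property tax lien, C is senior to every other lien.
Ordering the rest by effective date: A (Jul 27, 2021), D (Dec 26, 2021), B (May 17, 2022), E (Jul 16, 2023).
Because A would otherwise rank above D, the subordination swaps them.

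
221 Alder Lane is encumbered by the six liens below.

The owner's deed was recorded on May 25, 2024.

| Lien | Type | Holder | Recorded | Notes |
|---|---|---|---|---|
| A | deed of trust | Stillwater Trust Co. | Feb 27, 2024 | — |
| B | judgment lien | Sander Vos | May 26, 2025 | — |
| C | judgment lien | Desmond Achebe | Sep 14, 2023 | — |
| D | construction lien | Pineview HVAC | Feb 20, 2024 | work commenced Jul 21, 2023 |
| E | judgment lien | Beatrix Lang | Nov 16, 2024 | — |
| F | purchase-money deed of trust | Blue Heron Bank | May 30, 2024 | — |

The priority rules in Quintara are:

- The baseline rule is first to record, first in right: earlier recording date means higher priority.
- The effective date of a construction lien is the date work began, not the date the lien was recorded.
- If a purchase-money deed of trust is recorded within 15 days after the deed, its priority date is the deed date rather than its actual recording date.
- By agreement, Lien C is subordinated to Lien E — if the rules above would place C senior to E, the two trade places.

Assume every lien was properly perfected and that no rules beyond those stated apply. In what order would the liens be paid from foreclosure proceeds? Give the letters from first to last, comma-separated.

D, E, A, F, C, B

Effective dates: D relates back to Jul 21, 2023 (work commenced); F was recorded within the 15-day window, so its effective date is the deed date May 25, 2024.
Ordering by effective date: D (Jul 21, 2023), C (Sep 14, 2023), A (Feb 27, 2024), F (May 25, 2024), E (Nov 16, 2024), B (May 26, 2025).
Because C would otherwise rank above E, the subordination swaps them.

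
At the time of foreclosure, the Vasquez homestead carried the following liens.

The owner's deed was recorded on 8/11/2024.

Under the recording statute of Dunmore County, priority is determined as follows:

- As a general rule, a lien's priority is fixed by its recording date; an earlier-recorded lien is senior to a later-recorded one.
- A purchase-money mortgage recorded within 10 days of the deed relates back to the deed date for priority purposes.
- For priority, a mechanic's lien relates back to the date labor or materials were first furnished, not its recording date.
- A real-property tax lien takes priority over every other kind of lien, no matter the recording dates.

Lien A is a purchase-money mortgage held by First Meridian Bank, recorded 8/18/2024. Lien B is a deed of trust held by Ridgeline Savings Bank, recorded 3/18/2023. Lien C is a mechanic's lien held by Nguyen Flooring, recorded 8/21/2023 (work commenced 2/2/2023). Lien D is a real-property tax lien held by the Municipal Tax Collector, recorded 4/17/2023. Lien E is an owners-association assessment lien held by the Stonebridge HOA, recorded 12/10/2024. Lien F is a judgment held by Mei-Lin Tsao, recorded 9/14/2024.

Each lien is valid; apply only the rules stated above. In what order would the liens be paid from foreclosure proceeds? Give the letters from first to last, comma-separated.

D, C, B, A, F, E

Effective dates after the stated exceptions: A's effective date is the deed date, 8/11/2024; C relates back to 2/2/2023 (work commenced).
As a real-property tax lien, D is senior to every other lien.
Ordering the rest by effective date: C (2/2/2023), B (3/18/2023), A (8/11/2024), F (9/14/2024), E (12/10/2024).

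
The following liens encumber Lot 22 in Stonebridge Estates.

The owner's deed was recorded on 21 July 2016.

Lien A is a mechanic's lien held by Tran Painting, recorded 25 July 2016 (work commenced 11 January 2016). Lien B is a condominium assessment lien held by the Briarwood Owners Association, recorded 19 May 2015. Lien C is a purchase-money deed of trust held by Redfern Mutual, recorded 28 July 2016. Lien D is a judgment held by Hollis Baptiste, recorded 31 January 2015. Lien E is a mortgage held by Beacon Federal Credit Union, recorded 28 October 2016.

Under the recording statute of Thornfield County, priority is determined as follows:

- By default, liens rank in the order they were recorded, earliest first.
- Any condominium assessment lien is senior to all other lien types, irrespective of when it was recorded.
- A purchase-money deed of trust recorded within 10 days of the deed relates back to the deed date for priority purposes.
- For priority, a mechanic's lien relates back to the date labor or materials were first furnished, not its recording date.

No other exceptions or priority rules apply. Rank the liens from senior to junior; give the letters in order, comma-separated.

Effective dates after the stated exceptions: A is treated as recorded 11 January 2016, the work-commencement date; C relates back to the deed date 21 July 2016.
As a condominium assessment lien, B is senior to every other lien.
Ordering the rest by effective date: D (31 January 2015), A (11 January 2016), C (21 July 2016), E (28 October 2016).

B, D, A, C, E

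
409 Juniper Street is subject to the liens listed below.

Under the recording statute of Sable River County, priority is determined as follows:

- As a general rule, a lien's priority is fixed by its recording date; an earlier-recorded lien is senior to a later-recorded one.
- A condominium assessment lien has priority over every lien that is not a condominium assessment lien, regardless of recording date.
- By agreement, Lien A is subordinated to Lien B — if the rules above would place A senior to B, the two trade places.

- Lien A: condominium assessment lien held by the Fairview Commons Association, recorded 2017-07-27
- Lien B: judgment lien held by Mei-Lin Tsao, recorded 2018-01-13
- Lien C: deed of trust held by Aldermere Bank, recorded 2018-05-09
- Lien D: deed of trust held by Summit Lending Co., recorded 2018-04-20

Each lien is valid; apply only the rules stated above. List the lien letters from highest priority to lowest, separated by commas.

A is a condominium assessment lien, so it outranks all other liens regardless of date.
The other liens, earliest effective date first: B (2018-01-13), D (2018-04-20), C (2018-05-09).
A would otherwise be senior to B, so under the subordination agreement A and B exchange positions.

B, A, D, C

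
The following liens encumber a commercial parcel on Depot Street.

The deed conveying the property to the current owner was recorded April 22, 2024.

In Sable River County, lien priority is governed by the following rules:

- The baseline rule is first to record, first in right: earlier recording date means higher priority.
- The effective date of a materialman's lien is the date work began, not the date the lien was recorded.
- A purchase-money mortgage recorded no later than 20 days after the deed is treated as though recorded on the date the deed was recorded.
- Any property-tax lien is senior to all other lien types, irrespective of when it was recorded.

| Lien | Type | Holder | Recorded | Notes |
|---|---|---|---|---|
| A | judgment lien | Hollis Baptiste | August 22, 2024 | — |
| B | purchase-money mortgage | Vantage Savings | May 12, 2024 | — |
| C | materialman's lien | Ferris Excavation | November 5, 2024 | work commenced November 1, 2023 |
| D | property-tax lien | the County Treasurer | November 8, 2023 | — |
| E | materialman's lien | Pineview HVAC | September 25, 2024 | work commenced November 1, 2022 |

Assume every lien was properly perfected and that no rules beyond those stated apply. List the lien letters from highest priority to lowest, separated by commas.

First, effective dates: B was recorded within the 20-day window, so its effective date is the deed date April 22, 2024; C relates back to November 1, 2023 (work commenced); E's effective date is November 1, 2022, when work began.
D is a property-tax lien, so it outranks all other liens regardless of date.
Ordering the rest by effective date: E (November 1, 2022), C (November 1, 2023), B (April 22, 2024), A (August 22, 2024).

D, E, C, B, A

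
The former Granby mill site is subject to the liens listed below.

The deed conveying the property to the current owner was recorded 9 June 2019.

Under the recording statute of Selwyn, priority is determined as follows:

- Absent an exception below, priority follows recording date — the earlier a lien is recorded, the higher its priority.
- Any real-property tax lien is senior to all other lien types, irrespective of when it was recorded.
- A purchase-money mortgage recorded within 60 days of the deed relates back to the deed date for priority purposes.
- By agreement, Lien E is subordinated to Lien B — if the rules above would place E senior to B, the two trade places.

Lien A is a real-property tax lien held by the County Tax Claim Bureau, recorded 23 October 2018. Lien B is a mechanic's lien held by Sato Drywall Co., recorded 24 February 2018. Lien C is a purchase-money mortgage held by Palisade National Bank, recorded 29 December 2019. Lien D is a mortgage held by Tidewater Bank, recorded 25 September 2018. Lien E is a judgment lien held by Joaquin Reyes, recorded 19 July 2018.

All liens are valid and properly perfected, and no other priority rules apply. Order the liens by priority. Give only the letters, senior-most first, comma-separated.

Effective dates: C missed the 60-day window (203 days after the deed), so its recording date stands.
A, as a real-property tax lien, has superpriority and ranks first.
Among the remaining liens, by effective date: B (24 February 2018), E (19 July 2018), D (25 September 2018), C (29 December 2019).
E is already junior to B, so the subordination agreement changes nothing.

A, B, E, D, C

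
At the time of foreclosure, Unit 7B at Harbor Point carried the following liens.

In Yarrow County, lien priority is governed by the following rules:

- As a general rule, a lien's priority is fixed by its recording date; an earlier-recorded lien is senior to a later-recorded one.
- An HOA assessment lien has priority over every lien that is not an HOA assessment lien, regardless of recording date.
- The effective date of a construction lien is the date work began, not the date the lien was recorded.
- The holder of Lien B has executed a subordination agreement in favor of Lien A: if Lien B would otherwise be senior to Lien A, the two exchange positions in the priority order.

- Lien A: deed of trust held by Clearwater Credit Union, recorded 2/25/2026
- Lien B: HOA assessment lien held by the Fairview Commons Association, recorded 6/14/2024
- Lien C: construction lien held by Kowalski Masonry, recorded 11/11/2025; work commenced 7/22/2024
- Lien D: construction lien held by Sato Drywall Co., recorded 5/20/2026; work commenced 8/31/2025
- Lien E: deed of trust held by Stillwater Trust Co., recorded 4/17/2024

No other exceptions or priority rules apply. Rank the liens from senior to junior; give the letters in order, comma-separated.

Effective dates after the stated exceptions: C relates back to 7/22/2024 (work commenced); D's effective date is 8/31/2025, when work began.
B is an HOA assessment lien and takes priority over every other lien.
The other liens, earliest effective date first: E (4/17/2024), C (7/22/2024), D (8/31/2025), A (2/25/2026).
Because B would otherwise rank above A, the subordination swaps them.

A, E, C, D, B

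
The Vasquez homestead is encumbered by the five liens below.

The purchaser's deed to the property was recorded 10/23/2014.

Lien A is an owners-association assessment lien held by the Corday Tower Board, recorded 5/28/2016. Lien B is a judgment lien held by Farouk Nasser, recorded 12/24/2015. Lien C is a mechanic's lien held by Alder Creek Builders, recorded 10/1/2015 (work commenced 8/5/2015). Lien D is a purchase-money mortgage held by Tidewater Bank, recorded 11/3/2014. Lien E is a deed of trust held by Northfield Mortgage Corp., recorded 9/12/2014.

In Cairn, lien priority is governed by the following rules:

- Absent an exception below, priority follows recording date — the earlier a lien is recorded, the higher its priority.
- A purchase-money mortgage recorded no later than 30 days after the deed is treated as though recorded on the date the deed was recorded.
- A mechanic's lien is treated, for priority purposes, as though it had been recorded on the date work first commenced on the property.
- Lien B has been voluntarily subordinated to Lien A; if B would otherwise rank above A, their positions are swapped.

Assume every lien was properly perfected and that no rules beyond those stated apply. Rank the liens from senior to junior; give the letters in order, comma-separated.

E, D, C, A, B

Adjusting effective dates: C is treated as recorded 8/5/2015, the work-commencement date; D was recorded within the 30-day window, so its effective date is the deed date 10/23/2014.
By effective date, earliest first: E (9/12/2014), D (10/23/2014), C (8/5/2015), B (12/24/2015), A (5/28/2016).
B is senior to A before the subordination, so the two trade places.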